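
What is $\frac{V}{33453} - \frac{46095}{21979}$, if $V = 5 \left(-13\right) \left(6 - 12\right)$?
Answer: $- \frac{511148075}{245087829} \approx -2.0856$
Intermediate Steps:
$V = 390$ ($V = \left(-65\right) \left(-6\right) = 390$)
$\frac{V}{33453} - \frac{46095}{21979} = \frac{390}{33453} - \frac{46095}{21979} = 390 \cdot \frac{1}{33453} - \frac{46095}{21979} = \frac{130}{11151} - \frac{46095}{21979} = - \frac{511148075}{245087829}$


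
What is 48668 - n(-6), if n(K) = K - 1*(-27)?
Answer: 48647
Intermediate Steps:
n(K) = 27 + K (n(K) = K + 27 = 27 + K)
48668 - n(-6) = 48668 - (27 - 6) = 48668 - 1*21 = 48668 - 21 = 48647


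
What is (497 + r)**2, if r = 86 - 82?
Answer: 251001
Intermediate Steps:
r = 4
(497 + r)**2 = (497 + 4)**2 = 501**2 = 251001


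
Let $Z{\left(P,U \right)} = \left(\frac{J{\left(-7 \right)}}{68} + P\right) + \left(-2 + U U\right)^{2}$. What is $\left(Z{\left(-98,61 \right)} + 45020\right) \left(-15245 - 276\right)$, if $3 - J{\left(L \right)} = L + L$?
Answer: $- \frac{861470335693}{4} \approx -2.1537 \cdot 10^{11}$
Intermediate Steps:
$J{\left(L \right)} = 3 - 2 L$ ($J{\left(L \right)} = 3 - \left(L + L\right) = 3 - 2 L$)
$Z{\left(P,U \right)} = \frac{1}{4} + P + \left(-2 + U^{2}\right)^{2}$ ($Z{\left(P,U \right)} = \left(\frac{3 - -14}{68} + P\right) + \left(-2 + U U\right)^{2} = \left(\left(3 + 14\right) \frac{1}{68} + P\right) + \left(-2 + U^{2}\right)^{2} = \left(17 \cdot \frac{1}{68} + P\right) + \left(-2 + U^{2}\right)^{2} = \left(\frac{1}{4} + P\right) + \left(-2 + U^{2}\right)^{2} = \frac{1}{4} + P + \left(-2 + U^{2}\right)^{2}$)
$\left(Z{\left(-98,61 \right)} + 45020\right) \left(-15245 - 276\right) = \left(\left(\frac{1}{4} - 98 + \left(-2 + 61^{2}\right)^{2}\right) + 45020\right) \left(-15245 - 276\right) = \left(\left(\frac{1}{4} - 98 + \left(-2 + 3721\right)^{2}\right) + 45020\right) \left(-15521\right) = \left(\left(\frac{1}{4} - 98 + 3719^{2}\right) + 45020\right) \left(-15521\right) = \left(\left(\frac{1}{4} - 98 + 13830961\right) + 45020\right) \left(-15521\right) = \left(\frac{55323453}{4} + 45020\right) \left(-15521\right) = \frac{55503533}{4} \left(-15521\right) = - \frac{861470335693}{4}$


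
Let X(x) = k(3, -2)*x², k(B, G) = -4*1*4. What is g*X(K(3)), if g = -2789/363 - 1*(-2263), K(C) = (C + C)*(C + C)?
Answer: -5658716160/121 ≈ -4.6766e+7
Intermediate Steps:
K(C) = 4*C² (K(C) = (2*C)*(2*C) = 4*C²)
k(B, G) = -16 (k(B, G) = -4*4 = -16)
X(x) = -16*x²
g = 818680/363 (g = -2789*1/363 + 2263 = -2789/363 + 2263 = 818680/363 ≈ 2255.3)
g*X(K(3)) = 818680*(-16*(4*3²)²)/363 = 818680*(-16*(4*9)²)/363 = 818680*(-16*36²)/363 = 818680*(-16*1296)/363 = (818680/363)*(-20736) = -5658716160/121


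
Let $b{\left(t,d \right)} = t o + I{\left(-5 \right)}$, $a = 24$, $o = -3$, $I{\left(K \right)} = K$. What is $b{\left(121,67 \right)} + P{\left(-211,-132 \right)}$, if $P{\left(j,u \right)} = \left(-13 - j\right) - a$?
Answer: $-194$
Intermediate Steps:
$P{\left(j,u \right)} = -37 - j$ ($P{\left(j,u \right)} = \left(-13 - j\right) - 24 = -37 - j$)
$b{\left(t,d \right)} = -5 - 3 t$ ($b{\left(t,d \right)} = t \left(-3\right) - 5 = - 3 t - 5 = -5 - 3 t$)
$b{\left(121,67 \right)} + P{\left(-211,-132 \right)} = \left(-5 - 363\right) - -174 = \left(-5 - 363\right) + \left(-37 + 211\right) = -368 + 174 = -194$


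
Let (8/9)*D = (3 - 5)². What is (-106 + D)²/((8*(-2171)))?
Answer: -41209/69472 ≈ -0.59317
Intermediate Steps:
D = 9/2 (D = 9*(3 - 5)²/8 = (9/8)*(-2)² = (9/8)*4 = 9/2 ≈ 4.5000)
(-106 + D)²/((8*(-2171))) = (-106 + 9/2)²/((8*(-2171))) = (-203/2)²/(-17368) = (41209/4)*(-1/17368) = -41209/69472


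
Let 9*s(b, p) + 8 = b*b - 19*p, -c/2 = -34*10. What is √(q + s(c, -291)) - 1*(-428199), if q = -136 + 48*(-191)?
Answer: 428199 + √384185/3 ≈ 4.2841e+5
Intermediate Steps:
c = 680 (c = -(-68)*10 = -2*(-340) = 680)
s(b, p) = -8/9 - 19*p/9 + b²/9 (s(b, p) = -8/9 + (b*b - 19*p)/9 = -8/9 + (b² - 19*p)/9 = -8/9 + (-19*p/9 + b²/9) = -8/9 - 19*p/9 + b²/9)
q = -9304 (q = -136 - 9168 = -9304)
√(q + s(c, -291)) - 1*(-428199) = √(-9304 + (-8/9 - 19/9*(-291) + (⅑)*680²)) - 1*(-428199) = √(-9304 + (-8/9 + 1843/3 + (⅑)*462400)) + 428199 = √(-9304 + (-8/9 + 1843/3 + 462400/9)) + 428199 = √(-9304 + 467921/9) + 428199 = √(384185/9) + 428199 = √384185/3 + 428199 = 428199 + √384185/3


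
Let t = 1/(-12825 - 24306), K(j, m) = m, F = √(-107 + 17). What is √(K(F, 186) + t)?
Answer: √256440238815/37131 ≈ 13.638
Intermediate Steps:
F = 3*I*√10 (F = √(-90) = 3*I*√10 ≈ 9.4868*I)
t = -1/37131 (t = 1/(-37131) = -1/37131 ≈ -2.6932e-5)
√(K(F, 186) + t) = √(186 - 1/37131) = √(6906365/37131) = √256440238815/37131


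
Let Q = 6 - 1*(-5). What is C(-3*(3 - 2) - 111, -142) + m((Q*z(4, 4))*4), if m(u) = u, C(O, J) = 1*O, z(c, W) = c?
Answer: 62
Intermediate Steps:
Q = 11 (Q = 6 + 5 = 11)
C(O, J) = O
C(-3*(3 - 2) - 111, -142) + m((Q*z(4, 4))*4) = (-3*(3 - 2) - 111) + (11*4)*4 = (-3*1 - 111) + 44*4 = (-3 - 111) + 176 = -114 + 176 = 62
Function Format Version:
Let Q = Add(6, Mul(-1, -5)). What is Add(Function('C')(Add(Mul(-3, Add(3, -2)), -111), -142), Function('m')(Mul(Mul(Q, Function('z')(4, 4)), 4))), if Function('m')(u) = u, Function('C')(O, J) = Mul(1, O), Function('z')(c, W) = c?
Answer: 62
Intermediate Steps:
Q = 11 (Q = Add(6, 5) = 11)
Function('C')(O, J) = O
Add(Function('C')(Add(Mul(-3, Add(3, -2)), -111), -142), Function('m')(Mul(Mul(Q, Function('z')(4, 4)), 4))) = Add(Add(Mul(-3, Add(3, -2)), -111), Mul(Mul(11, 4), 4)) = Add(Add(Mul(-3, 1), -111), Mul(44, 4)) = Add(Add(-3, -111), 176) = Add(-114, 176) = 62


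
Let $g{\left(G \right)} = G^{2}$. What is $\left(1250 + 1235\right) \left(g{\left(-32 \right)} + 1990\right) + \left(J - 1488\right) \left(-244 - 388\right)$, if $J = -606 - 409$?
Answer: $9071686$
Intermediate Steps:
$J = -1015$
$\left(1250 + 1235\right) \left(g{\left(-32 \right)} + 1990\right) + \left(J - 1488\right) \left(-244 - 388\right) = \left(1250 + 1235\right) \left(\left(-32\right)^{2} + 1990\right) + \left(-1015 - 1488\right) \left(-244 - 388\right) = 2485 \left(1024 + 1990\right) - -1581896 = 2485 \cdot 3014 + 1581896 = 7489790 + 1581896 = 9071686$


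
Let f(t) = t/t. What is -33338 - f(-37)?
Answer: -33339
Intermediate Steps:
f(t) = 1
-33338 - f(-37) = -33338 - 1*1 = -33338 - 1 = -33339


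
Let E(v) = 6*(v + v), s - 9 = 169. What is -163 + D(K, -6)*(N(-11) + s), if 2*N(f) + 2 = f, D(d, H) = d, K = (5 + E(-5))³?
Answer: -57066951/2 ≈ -2.8533e+7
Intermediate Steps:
s = 178 (s = 9 + 169 = 178)
E(v) = 12*v (E(v) = 6*(2*v) = 12*v)
K = -166375 (K = (5 + 12*(-5))³ = (5 - 60)³ = (-55)³ = -166375)
N(f) = -1 + f/2
-163 + D(K, -6)*(N(-11) + s) = -163 - 166375*((-1 + (½)*(-11)) + 178) = -163 - 166375*((-1 - 11/2) + 178) = -163 - 166375*(-13/2 + 178) = -163 - 166375*343/2 = -163 - 57066625/2 = -57066951/2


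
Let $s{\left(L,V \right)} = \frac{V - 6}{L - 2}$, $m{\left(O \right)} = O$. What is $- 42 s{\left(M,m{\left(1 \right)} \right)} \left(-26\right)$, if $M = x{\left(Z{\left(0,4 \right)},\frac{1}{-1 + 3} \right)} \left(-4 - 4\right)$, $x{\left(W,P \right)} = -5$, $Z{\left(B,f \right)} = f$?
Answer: $- \frac{2730}{19} \approx -143.68$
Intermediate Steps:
$M = 40$ ($M = - 5 \left(-4 - 4\right) = \left(-5\right) \left(-8\right) = 40$)
$s{\left(L,V \right)} = \frac{-6 + V}{-2 + L}$
$- 42 s{\left(M,m{\left(1 \right)} \right)} \left(-26\right) = - 42 \frac{-6 + 1}{-2 + 40} \left(-26\right) = - 42 \cdot \frac{1}{38} \left(-5\right) \left(-26\right) = \left(-42\right) \left(- \frac{5}{38}\right) \left(-26\right) = \frac{105}{19} \left(-26\right) = - \frac{2730}{19}$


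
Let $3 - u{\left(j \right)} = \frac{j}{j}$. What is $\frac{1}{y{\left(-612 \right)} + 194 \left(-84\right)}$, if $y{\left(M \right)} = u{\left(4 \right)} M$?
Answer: $- \frac{1}{17520} \approx -5.7078 \cdot 10^{-5}$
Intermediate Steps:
$u{\left(j \right)} = 2$ ($u{\left(j \right)} = 3 - \frac{j}{j} = 3 - 1 = 2$)
$y{\left(M \right)} = 2 M$
$\frac{1}{y{\left(-612 \right)} + 194 \left(-84\right)} = \frac{1}{2 \left(-612\right) + 194 \left(-84\right)} = \frac{1}{-1224 - 16296} = \frac{1}{-17520} = - \frac{1}{17520}$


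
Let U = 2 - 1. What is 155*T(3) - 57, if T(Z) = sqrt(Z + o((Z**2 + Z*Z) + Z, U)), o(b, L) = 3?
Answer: -57 + 155*sqrt(6) ≈ 322.67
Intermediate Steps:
U = 1
T(Z) = sqrt(3 + Z) (T(Z) = sqrt(Z + 3) = sqrt(3 + Z))
155*T(3) - 57 = 155*sqrt(3 + 3) - 57 = 155*sqrt(6) - 57 = -57 + 155*sqrt(6)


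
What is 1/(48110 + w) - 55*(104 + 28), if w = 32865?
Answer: -587878499/80975 ≈ -7260.0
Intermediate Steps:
1/(48110 + w) - 55*(104 + 28) = 1/(48110 + 32865) - 55*(104 + 28) = 1/80975 - 55*132 = 1/80975 - 7260 = -587878499/80975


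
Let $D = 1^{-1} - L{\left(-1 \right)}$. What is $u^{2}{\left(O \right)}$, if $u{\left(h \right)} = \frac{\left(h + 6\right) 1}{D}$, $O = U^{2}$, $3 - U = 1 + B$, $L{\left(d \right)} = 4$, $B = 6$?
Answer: $\frac{484}{9} \approx 53.778$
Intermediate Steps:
$U = -4$ ($U = 3 - \left(1 + 6\right) = 3 - 7 = -4$)
$D = -3$ ($D = 1^{-1} - 4 = 1 - 4 = -3$)
$O = 16$ ($O = \left(-4\right)^{2} = 16$)
$u{\left(h \right)} = -2 - \frac{h}{3}$ ($u{\left(h \right)} = \frac{\left(h + 6\right) 1}{-3} = \left(6 + h\right) 1 \left(- \frac{1}{3}\right) = \left(6 + h\right) \left(- \frac{1}{3}\right) = -2 - \frac{h}{3}$)
$u^{2}{\left(O \right)} = \left(-2 - \frac{16}{3}\right)^{2} = \left(- \frac{22}{3}\right)^{2} = \frac{484}{9}$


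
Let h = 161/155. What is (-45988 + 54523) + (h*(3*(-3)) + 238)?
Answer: 1358366/155 ≈ 8763.7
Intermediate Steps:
h = 161/155 (h = 161*(1/155) = 161/155 ≈ 1.0387)
(-45988 + 54523) + (h*(3*(-3)) + 238) = (-45988 + 54523) + (161*(3*(-3))/155 + 238) = 8535 + ((161/155)*(-9) + 238) = 8535 + (-1449/155 + 238) = 8535 + 35441/155 = 1358366/155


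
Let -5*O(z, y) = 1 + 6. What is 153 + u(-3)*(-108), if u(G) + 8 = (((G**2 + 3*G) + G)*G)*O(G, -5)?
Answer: 11889/5 ≈ 2377.8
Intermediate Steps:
O(z, y) = -7/5 (O(z, y) = -(1 + 6)/5 = -1/5*7 = -7/5)
u(G) = -8 - 7*G*(G**2 + 4*G)/5 (u(G) = -8 + (((G**2 + 3*G) + G)*G)*(-7/5) = -8 + ((G**2 + 4*G)*G)*(-7/5) = -8 + (G*(G**2 + 4*G))*(-7/5) = -8 - 7*G*(G**2 + 4*G)/5)
153 + u(-3)*(-108) = 153 + (-8 - 28/5*(-3)**2 - 7/5*(-3)**3)*(-108) = 153 + (-8 - 28/5*9 - 7/5*(-27))*(-108) = 153 + (-8 - 252/5 + 189/5)*(-108) = 153 - 103/5*(-108) = 153 + 11124/5 = 11889/5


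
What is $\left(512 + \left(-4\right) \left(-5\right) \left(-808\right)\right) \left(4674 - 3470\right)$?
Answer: $-18840192$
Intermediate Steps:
$\left(512 + \left(-4\right) \left(-5\right) \left(-808\right)\right) \left(4674 - 3470\right) = \left(512 + 20 \left(-808\right)\right) 1204 = \left(512 - 16160\right) 1204 = \left(-15648\right) 1204 = -18840192$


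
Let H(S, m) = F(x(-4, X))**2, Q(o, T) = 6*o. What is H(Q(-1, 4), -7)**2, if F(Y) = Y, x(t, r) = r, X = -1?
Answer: 1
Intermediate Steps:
H(S, m) = 1 (H(S, m) = (-1)**2 = 1)
H(Q(-1, 4), -7)**2 = 1**2 = 1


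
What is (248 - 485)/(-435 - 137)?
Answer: 237/572 ≈ 0.41434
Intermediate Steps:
(248 - 485)/(-435 - 137) = -237/(-572) = -237*(-1/572) = 237/572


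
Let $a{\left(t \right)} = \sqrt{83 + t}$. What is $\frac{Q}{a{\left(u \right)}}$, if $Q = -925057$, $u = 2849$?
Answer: $- \frac{925057 \sqrt{733}}{1466} \approx -17084.0$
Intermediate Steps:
$\frac{Q}{a{\left(u \right)}} = - \frac{925057}{\sqrt{83 + 2849}} = - \frac{925057}{\sqrt{2932}} = - \frac{925057}{2 \sqrt{733}} = - 925057 \frac{\sqrt{733}}{1466} = - \frac{925057 \sqrt{733}}{1466}$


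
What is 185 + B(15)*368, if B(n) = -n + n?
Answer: 185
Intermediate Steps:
B(n) = 0
185 + B(15)*368 = 185 + 0*368 = 185 + 0 = 185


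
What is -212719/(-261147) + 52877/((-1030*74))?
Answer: 2404772261/19904624340 ≈ 0.12081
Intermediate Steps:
-212719/(-261147) + 52877/((-1030*74)) = -212719*(-1/261147) + 52877/(-76220) = 212719/261147 + 52877*(-1/76220) = 212719/261147 - 52877/76220 = 2404772261/19904624340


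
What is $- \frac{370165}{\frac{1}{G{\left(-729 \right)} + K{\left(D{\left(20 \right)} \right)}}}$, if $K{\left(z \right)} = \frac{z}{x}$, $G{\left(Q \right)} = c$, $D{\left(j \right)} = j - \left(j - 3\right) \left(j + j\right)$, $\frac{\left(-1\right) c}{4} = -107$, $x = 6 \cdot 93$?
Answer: $- \frac{14693329510}{93} \approx -1.5799 \cdot 10^{8}$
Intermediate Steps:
$x = 558$
$c = 428$ ($c = \left(-4\right) \left(-107\right) = 428$)
$D{\left(j \right)} = j - 2 j \left(-3 + j\right)$ ($D{\left(j \right)} = j - \left(-3 + j\right) 2 j = j - 2 j \left(-3 + j\right)$)
$G{\left(Q \right)} = 428$
$K{\left(z \right)} = \frac{z}{558}$
$- \frac{370165}{\frac{1}{G{\left(-729 \right)} + K{\left(D{\left(20 \right)} \right)}}} = - \frac{370165}{\frac{1}{428 + \frac{20 \left(7 - 40\right)}{558}}} = - \frac{370165}{\frac{1}{428 + \frac{20 \left(-33\right)}{558}}} = - \frac{370165}{\frac{1}{428 + \frac{1}{558} \left(-660\right)}} = - \frac{370165}{\frac{1}{428 - \frac{110}{93}}} = - \frac{370165}{\frac{1}{\frac{39694}{93}}} = - \frac{370165}{\frac{93}{39694}} = \left(-370165\right) \frac{39694}{93} = - \frac{14693329510}{93}$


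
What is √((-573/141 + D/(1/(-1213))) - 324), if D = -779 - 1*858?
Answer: 2*√1096411159/47 ≈ 1409.0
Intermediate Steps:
D = -1637 (D = -779 - 858 = -1637)
√((-573/141 + D/(1/(-1213))) - 324) = √((-573/141 - 1637/(1/(-1213))) - 324) = √((-573*1/141 - 1637/(-1/1213)) - 324) = √((-191/47 - 1637*(-1213)) - 324) = √((-191/47 + 1985681) - 324) = √(93326816/47 - 324) = √(93311588/47) = 2*√1096411159/47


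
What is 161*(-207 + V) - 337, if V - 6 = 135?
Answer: -10963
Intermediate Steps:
V = 141 (V = 6 + 135 = 141)
161*(-207 + V) - 337 = 161*(-207 + 141) - 337 = 161*(-66) - 337 = -10626 - 337 = -10963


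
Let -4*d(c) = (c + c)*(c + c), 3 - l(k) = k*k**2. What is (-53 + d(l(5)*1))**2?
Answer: 223113969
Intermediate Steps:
l(k) = 3 - k**3 (l(k) = 3 - k*k**2 = 3 - k**3)
d(c) = -c**2 (d(c) = -(c + c)*(c + c)/4 = -2*c*2*c/4 = -c**2)
(-53 + d(l(5)*1))**2 = (-53 - ((3 - 1*5**3)*1)**2)**2 = (-53 - ((3 - 1*125)*1)**2)**2 = (-53 - ((3 - 125)*1)**2)**2 = (-53 - (-122*1)**2)**2 = (-53 - 1*(-122)**2)**2 = (-53 - 1*14884)**2 = (-53 - 14884)**2 = (-14937)**2 = 223113969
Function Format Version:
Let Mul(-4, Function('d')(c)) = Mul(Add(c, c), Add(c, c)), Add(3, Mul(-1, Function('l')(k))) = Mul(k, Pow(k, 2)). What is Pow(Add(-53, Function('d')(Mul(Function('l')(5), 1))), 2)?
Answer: 223113969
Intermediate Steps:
Function('l')(k) = Add(3, Mul(-1, Pow(k, 3))) (Function('l')(k) = Add(3, Mul(-1, Mul(k, Pow(k, 2)))) = Add(3, Mul(-1, Pow(k, 3))))
Function('d')(c) = Mul(-1, Pow(c, 2)) (Function('d')(c) = Mul(Rational(-1, 4), Mul(Add(c, c), Add(c, c))) = Mul(Rational(-1, 4), Mul(Mul(2, c), Mul(2, c))) = Mul(Rational(-1, 4), Mul(4, Pow(c, 2))) = Mul(-1, Pow(c, 2)))
Pow(Add(-53, Function('d')(Mul(Function('l')(5), 1))), 2) = Pow(Add(-53, Mul(-1, Pow(Mul(Add(3, Mul(-1, Pow(5, 3))), 1), 2))), 2) = Pow(Add(-53, Mul(-1, Pow(Mul(Add(3, Mul(-1, 125)), 1), 2))), 2) = Pow(Add(-53, Mul(-1, Pow(Mul(Add(3, -125), 1), 2))), 2) = Pow(Add(-53, Mul(-1, Pow(Mul(-122, 1), 2))), 2) = Pow(Add(-53, Mul(-1, Pow(-122, 2))), 2) = Pow(Add(-53, Mul(-1, 14884)), 2) = Pow(Add(-53, -14884), 2) = Pow(-14937, 2) = 223113969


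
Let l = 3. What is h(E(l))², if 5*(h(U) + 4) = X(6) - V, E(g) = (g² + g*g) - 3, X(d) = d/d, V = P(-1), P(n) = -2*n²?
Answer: 289/25 ≈ 11.560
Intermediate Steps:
V = -2 (V = -2*(-1)² = -2*1 = -2)
X(d) = 1
E(g) = -3 + 2*g² (E(g) = (g² + g²) - 3 = 2*g² - 3 = -3 + 2*g²)
h(U) = -17/5 (h(U) = -4 + (1 - 1*(-2))/5 = -4 + (1 + 2)/5 = -4 + (⅕)*3 = -4 + ⅗ = -17/5)
h(E(l))² = (-17/5)² = 289/25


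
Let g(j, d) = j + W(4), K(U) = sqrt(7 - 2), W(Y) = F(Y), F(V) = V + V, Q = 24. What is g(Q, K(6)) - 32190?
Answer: -32158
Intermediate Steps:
F(V) = 2*V
W(Y) = 2*Y
K(U) = sqrt(5)
g(j, d) = 8 + j (g(j, d) = j + 2*4 = j + 8 = 8 + j)
g(Q, K(6)) - 32190 = (8 + 24) - 32190 = 32 - 32190 = -32158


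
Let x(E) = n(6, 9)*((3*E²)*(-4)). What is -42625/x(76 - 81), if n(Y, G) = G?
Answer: 1705/108 ≈ 15.787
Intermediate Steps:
x(E) = -108*E² (x(E) = 9*((3*E²)*(-4)) = 9*(-12*E²) = -108*E²)
-42625/x(76 - 81) = -42625*(-1/(108*(76 - 81)²)) = -42625/((-108*(-5)²)) = -42625/((-108*25)) = -42625/(-2700) = -42625*(-1/2700) = 1705/108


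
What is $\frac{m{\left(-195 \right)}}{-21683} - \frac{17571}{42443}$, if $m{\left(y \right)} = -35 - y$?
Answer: $- \frac{387782873}{920291569} \approx -0.42137$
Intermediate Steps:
$\frac{m{\left(-195 \right)}}{-21683} - \frac{17571}{42443} = \frac{-35 - -195}{-21683} - \frac{17571}{42443} = \left(-35 + 195\right) \left(- \frac{1}{21683}\right) - \frac{17571}{42443} = 160 \left(- \frac{1}{21683}\right) - \frac{17571}{42443} = - \frac{160}{21683} - \frac{17571}{42443} = - \frac{387782873}{920291569}$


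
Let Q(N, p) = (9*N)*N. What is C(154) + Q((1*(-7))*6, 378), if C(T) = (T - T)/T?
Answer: 15876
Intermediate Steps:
Q(N, p) = 9*N²
C(T) = 0 (C(T) = 0/T = 0)
C(154) + Q((1*(-7))*6, 378) = 0 + 9*((1*(-7))*6)² = 0 + 9*(-7*6)² = 0 + 9*(-42)² = 0 + 9*1764 = 0 + 15876 = 15876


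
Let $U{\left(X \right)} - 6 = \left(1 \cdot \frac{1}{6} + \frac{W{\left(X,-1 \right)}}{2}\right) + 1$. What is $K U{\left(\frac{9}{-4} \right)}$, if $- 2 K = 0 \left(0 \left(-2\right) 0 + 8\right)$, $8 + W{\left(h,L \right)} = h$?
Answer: $0$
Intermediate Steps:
$W{\left(h,L \right)} = -8 + h$
$K = 0$ ($K = - \frac{0 \left(0 \left(-2\right) 0 + 8\right)}{2} = - \frac{0 \left(0 \cdot 0 + 8\right)}{2} = - \frac{0 \left(0 + 8\right)}{2} = - \frac{0 \cdot 8}{2} = \left(- \frac{1}{2}\right) 0 = 0$)
$U{\left(X \right)} = \frac{19}{6} + \frac{X}{2}$ ($U{\left(X \right)} = 6 + \left(\left(1 \cdot \frac{1}{6} + \frac{-8 + X}{2}\right) + 1\right) = 6 + \left(\left(1 \cdot \frac{1}{6} + \left(-8 + X\right) \frac{1}{2}\right) + 1\right) = 6 + \left(\left(\frac{1}{6} + \left(-4 + \frac{X}{2}\right)\right) + 1\right) = 6 + \left(\left(- \frac{23}{6} + \frac{X}{2}\right) + 1\right) = 6 + \left(- \frac{17}{6} + \frac{X}{2}\right) = \frac{19}{6} + \frac{X}{2}$)
$K U{\left(\frac{9}{-4} \right)} = 0 \left(\frac{19}{6} + \frac{9 \frac{1}{-4}}{2}\right) = 0 \left(\frac{19}{6} + \frac{9 \left(- \frac{1}{4}\right)}{2}\right) = 0 \left(\frac{19}{6} + \frac{1}{2} \left(- \frac{9}{4}\right)\right) = 0 \left(\frac{19}{6} - \frac{9}{8}\right) = 0 \cdot \frac{49}{24} = 0$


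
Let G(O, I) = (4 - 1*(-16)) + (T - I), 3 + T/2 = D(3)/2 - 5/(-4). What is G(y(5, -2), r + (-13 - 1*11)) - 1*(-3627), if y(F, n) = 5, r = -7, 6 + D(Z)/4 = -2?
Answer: 7285/2 ≈ 3642.5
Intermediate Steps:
D(Z) = -32 (D(Z) = -24 + 4*(-2) = -24 - 8 = -32)
T = -71/2 (T = -6 + 2*(-32/2 - 5/(-4)) = -6 + 2*(-32*1/2 - 5*(-1/4)) = -6 + 2*(-16 + 5/4) = -6 + 2*(-59/4) = -6 - 59/2 = -71/2 ≈ -35.500)
G(O, I) = -31/2 - I (G(O, I) = (4 - 1*(-16)) + (-71/2 - I) = (4 + 16) + (-71/2 - I) = 20 + (-71/2 - I) = -31/2 - I)
G(y(5, -2), r + (-13 - 1*11)) - 1*(-3627) = (-31/2 - (-7 + (-13 - 1*11))) - 1*(-3627) = (-31/2 - (-7 + (-13 - 11))) + 3627 = (-31/2 - (-7 - 24)) + 3627 = (-31/2 - 1*(-31)) + 3627 = (-31/2 + 31) + 3627 = 31/2 + 3627 = 7285/2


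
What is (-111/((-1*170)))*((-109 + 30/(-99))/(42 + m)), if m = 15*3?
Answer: -133459/162690 ≈ -0.82033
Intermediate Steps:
m = 45
(-111/((-1*170)))*((-109 + 30/(-99))/(42 + m)) = (-111/((-1*170)))*((-109 + 30/(-99))/(42 + 45)) = (-111/(-170))*((-109 + 30*(-1/99))/87) = (-111*(-1/170))*((-109 - 10/33)*(1/87)) = 111*(-3607/33*1/87)/170 = (111/170)*(-3607/2871) = -133459/162690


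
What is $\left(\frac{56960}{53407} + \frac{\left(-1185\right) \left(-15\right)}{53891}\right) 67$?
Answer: $\frac{269269032595}{2878156637} \approx 93.556$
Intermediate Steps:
$\left(\frac{56960}{53407} + \frac{\left(-1185\right) \left(-15\right)}{53891}\right) 67 = \left(56960 \cdot \frac{1}{53407} + 17775 \cdot \frac{1}{53891}\right) 67 = \left(\frac{56960}{53407} + \frac{17775}{53891}\right) 67 = \frac{4018940785}{2878156637} \cdot 67 = \frac{269269032595}{2878156637}$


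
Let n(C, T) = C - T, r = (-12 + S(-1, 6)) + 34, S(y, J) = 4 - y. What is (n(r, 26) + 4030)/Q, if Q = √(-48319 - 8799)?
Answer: -4031*I*√57118/57118 ≈ -16.867*I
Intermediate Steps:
r = 27 (r = (-12 + (4 - 1*(-1))) + 34 = (-12 + (4 + 1)) + 34 = (-12 + 5) + 34 = -7 + 34 = 27)
Q = I*√57118 (Q = √(-57118) = I*√57118 ≈ 238.99*I)
(n(r, 26) + 4030)/Q = ((27 - 1*26) + 4030)/((I*√57118)) = ((27 - 26) + 4030)*(-I*√57118/57118) = (1 + 4030)*(-I*√57118/57118) = 4031*(-I*√57118/57118) = -4031*I*√57118/57118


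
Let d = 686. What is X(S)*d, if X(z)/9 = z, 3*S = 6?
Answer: 12348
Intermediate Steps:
S = 2 (S = (⅓)*6 = 2)
X(z) = 9*z
X(S)*d = (9*2)*686 = 18*686 = 12348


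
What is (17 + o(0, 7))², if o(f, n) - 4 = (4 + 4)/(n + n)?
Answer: 22801/49 ≈ 465.33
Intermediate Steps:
o(f, n) = 4 + 4/n (o(f, n) = 4 + (4 + 4)/(n + n) = 4 + 8/((2*n)) = 4 + 8*(1/(2*n)) = 4 + 4/n)
(17 + o(0, 7))² = (17 + (4 + 4/7))² = (17 + 32/7)² = (151/7)² = 22801/49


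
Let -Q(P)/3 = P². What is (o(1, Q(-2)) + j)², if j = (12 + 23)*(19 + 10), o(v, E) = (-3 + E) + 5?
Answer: 1010025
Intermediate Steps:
Q(P) = -3*P²
o(v, E) = 2 + E
j = 1015 (j = 35*29 = 1015)
(o(1, Q(-2)) + j)² = ((2 - 3*(-2)²) + 1015)² = ((2 - 3*4) + 1015)² = ((2 - 12) + 1015)² = (-10 + 1015)² = 1005² = 1010025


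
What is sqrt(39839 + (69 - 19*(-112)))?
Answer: 2*sqrt(10509) ≈ 205.03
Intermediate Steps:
sqrt(39839 + (69 - 19*(-112))) = sqrt(39839 + (69 + 2128)) = sqrt(39839 + 2197) = sqrt(42036) = 2*sqrt(10509)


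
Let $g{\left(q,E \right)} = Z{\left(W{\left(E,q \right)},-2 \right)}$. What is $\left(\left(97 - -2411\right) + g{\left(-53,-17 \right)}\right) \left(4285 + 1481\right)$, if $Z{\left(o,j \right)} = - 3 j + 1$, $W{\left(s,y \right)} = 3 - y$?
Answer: $14501490$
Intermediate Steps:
$Z{\left(o,j \right)} = 1 - 3 j$
$g{\left(q,E \right)} = 7$ ($g{\left(q,E \right)} = 1 - -6 = 1 + 6 = 7$)
$\left(\left(97 - -2411\right) + g{\left(-53,-17 \right)}\right) \left(4285 + 1481\right) = \left(\left(97 - -2411\right) + 7\right) \left(4285 + 1481\right) = \left(\left(97 + 2411\right) + 7\right) 5766 = \left(2508 + 7\right) 5766 = 2515 \cdot 5766 = 14501490$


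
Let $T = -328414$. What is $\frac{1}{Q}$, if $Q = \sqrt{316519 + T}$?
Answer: $- \frac{i \sqrt{11895}}{11895} \approx - 0.0091689 i$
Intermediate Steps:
$Q = i \sqrt{11895}$ ($Q = \sqrt{316519 - 328414} = \sqrt{-11895} = i \sqrt{11895} \approx 109.06 i$)
$\frac{1}{Q} = \frac{1}{i \sqrt{11895}} = - \frac{i \sqrt{11895}}{11895}$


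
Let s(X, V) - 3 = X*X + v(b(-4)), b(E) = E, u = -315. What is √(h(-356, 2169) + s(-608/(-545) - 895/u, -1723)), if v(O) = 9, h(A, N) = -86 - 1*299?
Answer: 2*I*√105317283011/34335 ≈ 18.904*I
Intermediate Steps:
h(A, N) = -385 (h(A, N) = -86 - 299 = -385)
s(X, V) = 12 + X² (s(X, V) = 3 + (X*X + 9) = 3 + (X² + 9) = 3 + (9 + X²) = 12 + X²)
√(h(-356, 2169) + s(-608/(-545) - 895/u, -1723)) = √(-385 + (12 + (-608/(-545) - 895/(-315))²)) = √(-385 + (12 + (-608*(-1/545) - 895*(-1/315))²)) = √(-385 + (12 + (608/545 + 179/63)²)) = √(-385 + (12 + (135859/34335)²)) = √(-385 + (12 + 18457667881/1178892225)) = √(-385 + 32604374581/1178892225) = √(-421269132044/1178892225) = 2*I*√105317283011/34335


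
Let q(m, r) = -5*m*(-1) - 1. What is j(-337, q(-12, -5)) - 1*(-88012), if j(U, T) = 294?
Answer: 88306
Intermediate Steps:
q(m, r) = -1 + 5*m (q(m, r) = 5*m - 1 = -1 + 5*m)
j(-337, q(-12, -5)) - 1*(-88012) = 294 - 1*(-88012) = 294 + 88012 = 88306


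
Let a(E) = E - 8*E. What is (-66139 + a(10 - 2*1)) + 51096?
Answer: -15099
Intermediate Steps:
a(E) = -7*E
(-66139 + a(10 - 2*1)) + 51096 = (-66139 - 7*(10 - 2*1)) + 51096 = (-66139 - 7*(10 - 2)) + 51096 = (-66139 - 7*8) + 51096 = (-66139 - 56) + 51096 = -66195 + 51096 = -15099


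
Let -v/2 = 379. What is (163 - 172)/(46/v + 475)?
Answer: -3411/180002 ≈ -0.018950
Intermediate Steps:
v = -758 (v = -2*379 = -758)
(163 - 172)/(46/v + 475) = (163 - 172)/(46/(-758) + 475) = -9/(46*(-1/758) + 475) = -9/(-23/379 + 475) = -9/180002/379 = -9*379/180002 = -3411/180002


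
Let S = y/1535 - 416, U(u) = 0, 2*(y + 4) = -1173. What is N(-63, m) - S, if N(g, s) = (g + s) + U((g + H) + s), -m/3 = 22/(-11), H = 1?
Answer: 1103311/3070 ≈ 359.38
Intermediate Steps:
y = -1181/2 (y = -4 + (½)*(-1173) = -4 - 1173/2 = -1181/2 ≈ -590.50)
m = 6 (m = -66/(-11) = -66*(-1)/11 = -3*(-2) = 6)
N(g, s) = g + s (N(g, s) = (g + s) + 0 = g + s)
S = -1278301/3070 (S = -1181/2/1535 - 416 = -1181/2*1/1535 - 416 = -1181/3070 - 416 = -1278301/3070 ≈ -416.38)
N(-63, m) - S = (-63 + 6) - 1*(-1278301/3070) = -57 + 1278301/3070 = 1103311/3070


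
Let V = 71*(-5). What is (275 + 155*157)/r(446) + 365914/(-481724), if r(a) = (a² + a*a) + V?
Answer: -66793585669/95737105174 ≈ -0.69768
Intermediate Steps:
V = -355
r(a) = -355 + 2*a² (r(a) = (a² + a*a) - 355 = (a² + a²) - 355 = 2*a² - 355 = -355 + 2*a²)
(275 + 155*157)/r(446) + 365914/(-481724) = (275 + 155*157)/(-355 + 2*446²) + 365914/(-481724) = (275 + 24335)/(-355 + 2*198916) + 365914*(-1/481724) = 24610/(-355 + 397832) - 182957/240862 = 24610/397477 - 182957/240862 = -66793585669/95737105174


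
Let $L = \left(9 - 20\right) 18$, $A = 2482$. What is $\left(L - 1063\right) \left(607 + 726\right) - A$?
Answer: $-1683395$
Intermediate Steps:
$L = -198$ ($L = \left(-11\right) 18 = -198$)
$\left(L - 1063\right) \left(607 + 726\right) - A = \left(-198 - 1063\right) \left(607 + 726\right) - 2482 = \left(-1261\right) 1333 - 2482 = -1680913 - 2482 = -1683395$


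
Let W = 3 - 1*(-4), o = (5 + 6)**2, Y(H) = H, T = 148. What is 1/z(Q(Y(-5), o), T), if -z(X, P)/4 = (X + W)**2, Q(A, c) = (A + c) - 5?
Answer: -1/55696 ≈ -1.7955e-5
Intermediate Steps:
o = 121 (o = 11**2 = 121)
Q(A, c) = -5 + A + c
W = 7 (W = 3 + 4 = 7)
z(X, P) = -4*(7 + X)**2 (z(X, P) = -4*(X + 7)**2 = -4*(7 + X)**2)
1/z(Q(Y(-5), o), T) = 1/(-4*(7 + (-5 - 5 + 121))**2) = 1/(-4*(7 + 111)**2) = 1/(-4*118**2) = 1/(-4*13924) = 1/(-55696) = -1/55696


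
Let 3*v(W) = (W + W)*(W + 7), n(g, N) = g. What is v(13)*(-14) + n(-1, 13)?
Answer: -7283/3 ≈ -2427.7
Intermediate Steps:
v(W) = 2*W*(7 + W)/3 (v(W) = ((W + W)*(W + 7))/3 = ((2*W)*(7 + W))/3 = (2*W*(7 + W))/3 = 2*W*(7 + W)/3)
v(13)*(-14) + n(-1, 13) = ((⅔)*13*(7 + 13))*(-14) - 1 = ((⅔)*13*20)*(-14) - 1 = (520/3)*(-14) - 1 = -7280/3 - 1 = -7283/3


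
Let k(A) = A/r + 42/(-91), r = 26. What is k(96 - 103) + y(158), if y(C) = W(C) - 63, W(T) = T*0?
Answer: -1657/26 ≈ -63.731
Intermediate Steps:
W(T) = 0
y(C) = -63 (y(C) = 0 - 63 = -63)
k(A) = -6/13 + A/26 (k(A) = A/26 + 42/(-91) = A*(1/26) + 42*(-1/91) = A/26 - 6/13 = -6/13 + A/26)
k(96 - 103) + y(158) = (-6/13 + (96 - 103)/26) - 63 = (-6/13 + (1/26)*(-7)) - 63 = (-6/13 - 7/26) - 63 = -19/26 - 63 = -1657/26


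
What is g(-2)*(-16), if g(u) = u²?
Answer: -64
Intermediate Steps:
g(-2)*(-16) = (-2)²*(-16) = 4*(-16) = -64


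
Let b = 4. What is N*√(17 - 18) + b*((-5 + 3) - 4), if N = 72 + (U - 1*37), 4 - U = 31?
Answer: -24 + 8*I ≈ -24.0 + 8.0*I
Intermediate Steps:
U = -27 (U = 4 - 1*31 = 4 - 31 = -27)
N = 8 (N = 72 + (-27 - 1*37) = 72 + (-27 - 37) = 72 - 64 = 8)
N*√(17 - 18) + b*((-5 + 3) - 4) = 8*√(17 - 18) + 4*((-5 + 3) - 4) = 8*√(-1) + 4*(-2 - 4) = 8*I + 4*(-6) = 8*I - 24 = -24 + 8*I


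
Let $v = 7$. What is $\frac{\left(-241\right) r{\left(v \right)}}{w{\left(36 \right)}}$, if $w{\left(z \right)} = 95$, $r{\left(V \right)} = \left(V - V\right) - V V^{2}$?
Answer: $\frac{82663}{95} \approx 870.14$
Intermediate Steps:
$r{\left(V \right)} = - V^{3}$ ($r{\left(V \right)} = 0 - V^{3} = - V^{3}$)
$\frac{\left(-241\right) r{\left(v \right)}}{w{\left(36 \right)}} = \frac{\left(-241\right) \left(- 7^{3}\right)}{95} = - 241 \left(\left(-1\right) 343\right) \frac{1}{95} = \left(-241\right) \left(-343\right) \frac{1}{95} = 82663 \cdot \frac{1}{95} = \frac{82663}{95}$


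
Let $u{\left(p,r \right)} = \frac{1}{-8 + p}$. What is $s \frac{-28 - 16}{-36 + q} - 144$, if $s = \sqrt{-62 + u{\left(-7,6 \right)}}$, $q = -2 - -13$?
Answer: $-144 + \frac{308 i \sqrt{285}}{375} \approx -144.0 + 13.866 i$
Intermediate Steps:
$q = 11$ ($q = -2 + 13 = 11$)
$s = \frac{7 i \sqrt{285}}{15}$ ($s = \sqrt{-62 + \frac{1}{-8 - 7}} = \sqrt{-62 + \frac{1}{-15}} = \sqrt{-62 - \frac{1}{15}} = \sqrt{- \frac{931}{15}} = \frac{7 i \sqrt{285}}{15} \approx 7.8782 i$)
$s \frac{-28 - 16}{-36 + q} - 144 = \frac{7 i \sqrt{285}}{15} \frac{-28 - 16}{-36 + 11} - 144 = \frac{7 i \sqrt{285}}{15} \left(- \frac{44}{-25}\right) - 144 = \frac{7 i \sqrt{285}}{15} \left(\left(-44\right) \left(- \frac{1}{25}\right)\right) - 144 = \frac{7 i \sqrt{285}}{15} \cdot \frac{44}{25} - 144 = \frac{308 i \sqrt{285}}{375} - 144 = -144 + \frac{308 i \sqrt{285}}{375}$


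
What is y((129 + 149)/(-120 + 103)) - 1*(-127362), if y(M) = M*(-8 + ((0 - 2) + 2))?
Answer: 2167378/17 ≈ 1.2749e+5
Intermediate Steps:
y(M) = -8*M (y(M) = M*(-8 + (-2 + 2)) = M*(-8 + 0) = M*(-8) = -8*M)
y((129 + 149)/(-120 + 103)) - 1*(-127362) = -8*(129 + 149)/(-120 + 103) - 1*(-127362) = -2224/(-17) + 127362 = -2224*(-1)/17 + 127362 = -8*(-278/17) + 127362 = 2224/17 + 127362 = 2167378/17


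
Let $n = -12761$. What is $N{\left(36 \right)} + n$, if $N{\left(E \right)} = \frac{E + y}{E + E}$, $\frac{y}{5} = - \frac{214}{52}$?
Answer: $- \frac{23888191}{1872} \approx -12761.0$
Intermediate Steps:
$y = - \frac{535}{26}$ ($y = 5 \left(- \frac{214}{52}\right) = 5 \left(\left(-214\right) \frac{1}{52}\right) = 5 \left(- \frac{107}{26}\right) = - \frac{535}{26} \approx -20.577$)
$N{\left(E \right)} = \frac{- \frac{535}{26} + E}{2 E}$ ($N{\left(E \right)} = \frac{E - \frac{535}{26}}{E + E} = \frac{- \frac{535}{26} + E}{2 E}$)
$N{\left(36 \right)} + n = \frac{-535 + 26 \cdot 36}{52 \cdot 36} - 12761 = \frac{1}{52} \cdot \frac{1}{36} \left(-535 + 936\right) - 12761 = \frac{1}{52} \cdot \frac{1}{36} \cdot 401 - 12761 = \frac{401}{1872} - 12761 = - \frac{23888191}{1872}$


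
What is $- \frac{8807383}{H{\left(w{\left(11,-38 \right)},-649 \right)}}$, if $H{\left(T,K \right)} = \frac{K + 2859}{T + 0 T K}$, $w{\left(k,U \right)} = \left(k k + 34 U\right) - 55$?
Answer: $\frac{415301983}{85} \approx 4.8859 \cdot 10^{6}$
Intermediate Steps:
$w{\left(k,U \right)} = -55 + k^{2} + 34 U$ ($w{\left(k,U \right)} = \left(k^{2} + 34 U\right) - 55 = -55 + k^{2} + 34 U$)
$H{\left(T,K \right)} = \frac{2859 + K}{T}$ ($H{\left(T,K \right)} = \frac{2859 + K}{T + 0 K} = \frac{2859 + K}{T + 0} = \frac{2859 + K}{T}$)
$- \frac{8807383}{H{\left(w{\left(11,-38 \right)},-649 \right)}} = - \frac{8807383}{\frac{1}{-55 + 11^{2} + 34 \left(-38\right)} \left(2859 - 649\right)} = - \frac{8807383}{\frac{1}{-55 + 121 - 1292} \cdot 2210} = - \frac{8807383}{\frac{1}{-1226} \cdot 2210} = - \frac{8807383}{\left(- \frac{1}{1226}\right) 2210} = - \frac{8807383}{- \frac{1105}{613}} = \left(-8807383\right) \left(- \frac{613}{1105}\right) = \frac{415301983}{85}$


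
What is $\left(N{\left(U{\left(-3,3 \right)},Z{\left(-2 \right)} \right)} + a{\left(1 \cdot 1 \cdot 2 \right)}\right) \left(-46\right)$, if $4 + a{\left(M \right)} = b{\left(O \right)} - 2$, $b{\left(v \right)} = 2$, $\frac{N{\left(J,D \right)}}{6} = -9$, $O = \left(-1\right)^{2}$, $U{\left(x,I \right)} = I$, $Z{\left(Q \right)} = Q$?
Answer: $2668$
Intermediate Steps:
$O = 1$
$N{\left(J,D \right)} = -54$ ($N{\left(J,D \right)} = 6 \left(-9\right) = -54$)
$a{\left(M \right)} = -4$ ($a{\left(M \right)} = -4 + \left(2 - 2\right) = -4 + 0 = -4$)
$\left(N{\left(U{\left(-3,3 \right)},Z{\left(-2 \right)} \right)} + a{\left(1 \cdot 1 \cdot 2 \right)}\right) \left(-46\right) = \left(-54 - 4\right) \left(-46\right) = \left(-58\right) \left(-46\right) = 2668$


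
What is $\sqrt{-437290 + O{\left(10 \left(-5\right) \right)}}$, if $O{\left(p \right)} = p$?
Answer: $2 i \sqrt{109335} \approx 661.32 i$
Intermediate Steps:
$\sqrt{-437290 + O{\left(10 \left(-5\right) \right)}} = \sqrt{-437290 + 10 \left(-5\right)} = \sqrt{-437290 - 50} = \sqrt{-437340} = 2 i \sqrt{109335}$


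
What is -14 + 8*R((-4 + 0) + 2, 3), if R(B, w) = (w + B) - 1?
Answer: -14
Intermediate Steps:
R(B, w) = -1 + B + w (R(B, w) = (B + w) - 1 = -1 + B + w)
-14 + 8*R((-4 + 0) + 2, 3) = -14 + 8*(-1 + ((-4 + 0) + 2) + 3) = -14 + 8*(-1 + (-4 + 2) + 3) = -14 + 8*(-1 - 2 + 3) = -14 + 8*0 = -14 + 0 = -14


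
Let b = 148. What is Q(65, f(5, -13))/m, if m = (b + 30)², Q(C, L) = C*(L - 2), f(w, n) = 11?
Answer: 585/31684 ≈ 0.018464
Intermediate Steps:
Q(C, L) = C*(-2 + L)
m = 31684 (m = (148 + 30)² = 178² = 31684)
Q(65, f(5, -13))/m = (65*(-2 + 11))/31684 = (65*9)*(1/31684) = 585*(1/31684) = 585/31684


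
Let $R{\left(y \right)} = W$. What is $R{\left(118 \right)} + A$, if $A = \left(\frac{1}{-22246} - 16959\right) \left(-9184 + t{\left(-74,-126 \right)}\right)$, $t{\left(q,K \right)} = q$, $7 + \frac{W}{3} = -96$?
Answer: $\frac{1746378999528}{11123} \approx 1.5701 \cdot 10^{8}$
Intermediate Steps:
$W = -309$ ($W = -21 + 3 \left(-96\right) = -21 - 288 = -309$)
$R{\left(y \right)} = -309$
$A = \frac{1746382436535}{11123}$ ($A = \left(\frac{1}{-22246} - 16959\right) \left(-9184 - 74\right) = \left(- \frac{1}{22246} - 16959\right) \left(-9258\right) = \left(- \frac{377269915}{22246}\right) \left(-9258\right) = \frac{1746382436535}{11123} \approx 1.5701 \cdot 10^{8}$)
$R{\left(118 \right)} + A = -309 + \frac{1746382436535}{11123} = \frac{1746378999528}{11123}$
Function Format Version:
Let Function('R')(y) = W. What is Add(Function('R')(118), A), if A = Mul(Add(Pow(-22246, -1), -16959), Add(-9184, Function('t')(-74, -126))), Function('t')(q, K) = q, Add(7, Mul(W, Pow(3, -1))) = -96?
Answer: Rational(1746378999528, 11123) ≈ 1.5701e+8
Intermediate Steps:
W = -309 (W = Add(-21, Mul(3, -96)) = Add(-21, -288) = -309)
Function('R')(y) = -309
A = Rational(1746382436535, 11123) (A = Mul(Add(Pow(-22246, -1), -16959), Add(-9184, -74)) = Mul(Add(Rational(-1, 22246), -16959), -9258) = Mul(Rational(-377269915, 22246), -9258) = Rational(1746382436535, 11123) ≈ 1.5701e+8)
Add(Function('R')(118), A) = Add(-309, Rational(1746382436535, 11123)) = Rational(1746378999528, 11123)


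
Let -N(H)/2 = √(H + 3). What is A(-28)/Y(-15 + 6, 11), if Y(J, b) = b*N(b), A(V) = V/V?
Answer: -√14/308 ≈ -0.012148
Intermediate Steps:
A(V) = 1
N(H) = -2*√(3 + H) (N(H) = -2*√(H + 3) = -2*√(3 + H))
Y(J, b) = -2*b*√(3 + b) (Y(J, b) = b*(-2*√(3 + b)) = -2*b*√(3 + b))
A(-28)/Y(-15 + 6, 11) = 1/(-2*11*√(3 + 11)) = 1/(-2*11*√14) = 1/(-22*√14) = 1*(-√14/308) = -√14/308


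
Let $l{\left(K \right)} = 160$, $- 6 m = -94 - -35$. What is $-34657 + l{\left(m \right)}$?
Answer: $-34497$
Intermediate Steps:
$m = \frac{59}{6}$ ($m = - \frac{-94 - -35}{6} = - \frac{-94 + 35}{6} = \left(- \frac{1}{6}\right) \left(-59\right) = \frac{59}{6} \approx 9.8333$)
$-34657 + l{\left(m \right)} = -34657 + 160 = -34497$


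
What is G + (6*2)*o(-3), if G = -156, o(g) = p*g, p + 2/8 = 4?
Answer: -291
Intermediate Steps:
p = 15/4 (p = -¼ + 4 = 15/4 ≈ 3.7500)
o(g) = 15*g/4
G + (6*2)*o(-3) = -156 + (6*2)*((15/4)*(-3)) = -156 + 12*(-45/4) = -156 - 135 = -291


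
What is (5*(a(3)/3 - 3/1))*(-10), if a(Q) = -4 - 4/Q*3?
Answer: 850/3 ≈ 283.33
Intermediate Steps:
a(Q) = -4 - 12/Q
(5*(a(3)/3 - 3/1))*(-10) = (5*((-4 - 12/3)/3 - 3/1))*(-10) = (5*((-4 - 12*1/3)*(1/3) - 3*1))*(-10) = (5*((-4 - 4)*(1/3) - 3))*(-10) = (5*(-8*1/3 - 3))*(-10) = (5*(-8/3 - 3))*(-10) = (5*(-17/3))*(-10) = -85/3*(-10) = 850/3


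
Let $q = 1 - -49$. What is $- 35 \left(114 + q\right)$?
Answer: $-5740$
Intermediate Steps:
$q = 50$ ($q = 1 + 49 = 50$)
$- 35 \left(114 + q\right) = - 35 \left(114 + 50\right) = \left(-35\right) 164 = -5740$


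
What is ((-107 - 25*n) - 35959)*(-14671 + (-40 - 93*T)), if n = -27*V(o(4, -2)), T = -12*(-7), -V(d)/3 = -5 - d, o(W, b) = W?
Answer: 401832843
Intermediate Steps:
V(d) = 15 + 3*d (V(d) = -3*(-5 - d) = 15 + 3*d)
T = 84
n = -729 (n = -27*(15 + 3*4) = -27*(15 + 12) = -27*27 = -729)
((-107 - 25*n) - 35959)*(-14671 + (-40 - 93*T)) = ((-107 - 25*(-729)) - 35959)*(-14671 + (-40 - 93*84)) = ((-107 + 18225) - 35959)*(-14671 + (-40 - 7812)) = (18118 - 35959)*(-14671 - 7852) = -17841*(-22523) = 401832843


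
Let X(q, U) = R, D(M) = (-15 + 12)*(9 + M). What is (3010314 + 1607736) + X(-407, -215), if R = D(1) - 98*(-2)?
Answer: 4618216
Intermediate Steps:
D(M) = -27 - 3*M (D(M) = -3*(9 + M) = -27 - 3*M)
R = 166 (R = (-27 - 3*1) - 98*(-2) = (-27 - 3) - 1*(-196) = -30 + 196 = 166)
X(q, U) = 166
(3010314 + 1607736) + X(-407, -215) = (3010314 + 1607736) + 166 = 4618050 + 166 = 4618216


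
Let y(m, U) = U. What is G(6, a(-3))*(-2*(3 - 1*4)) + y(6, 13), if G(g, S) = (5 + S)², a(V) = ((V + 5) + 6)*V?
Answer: 735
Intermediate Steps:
a(V) = V*(11 + V) (a(V) = ((5 + V) + 6)*V = (11 + V)*V = V*(11 + V))
G(6, a(-3))*(-2*(3 - 1*4)) + y(6, 13) = (5 - 3*(11 - 3))²*(-2*(3 - 1*4)) + 13 = (5 - 3*8)²*(-2*(3 - 4)) + 13 = (5 - 24)²*(-2*(-1)) + 13 = (-19)²*2 + 13 = 361*2 + 13 = 722 + 13 = 735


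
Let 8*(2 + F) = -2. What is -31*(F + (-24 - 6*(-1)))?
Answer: 2511/4 ≈ 627.75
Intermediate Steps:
F = -9/4 (F = -2 + (1/8)*(-2) = -2 - 1/4 = -9/4 ≈ -2.2500)
-31*(F + (-24 - 6*(-1))) = -31*(-9/4 + (-24 - 6*(-1))) = -31*(-9/4 + (-24 - 1*(-6))) = -31*(-9/4 + (-24 + 6)) = -31*(-9/4 - 18) = -31*(-81/4) = 2511/4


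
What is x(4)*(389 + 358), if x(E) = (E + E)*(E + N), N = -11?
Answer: -41832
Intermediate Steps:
x(E) = 2*E*(-11 + E) (x(E) = (E + E)*(E - 11) = (2*E)*(-11 + E) = 2*E*(-11 + E))
x(4)*(389 + 358) = (2*4*(-11 + 4))*(389 + 358) = (2*4*(-7))*747 = -56*747 = -41832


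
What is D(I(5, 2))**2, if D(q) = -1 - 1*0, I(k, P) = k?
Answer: 1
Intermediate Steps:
D(q) = -1 (D(q) = -1 + 0 = -1)
D(I(5, 2))**2 = (-1)**2 = 1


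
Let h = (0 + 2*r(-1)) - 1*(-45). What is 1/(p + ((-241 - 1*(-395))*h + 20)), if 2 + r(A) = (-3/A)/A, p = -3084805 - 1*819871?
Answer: -1/3899266 ≈ -2.5646e-7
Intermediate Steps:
p = -3904676 (p = -3084805 - 819871 = -3904676)
r(A) = -2 - 3/A² (r(A) = -2 + (-3/A)/A = -2 - 3/A²)
h = 35 (h = (0 + 2*(-2 - 3/(-1)²)) - 1*(-45) = (0 + 2*(-2 - 3*1)) + 45 = (0 + 2*(-2 - 3)) + 45 = (0 + 2*(-5)) + 45 = (0 - 10) + 45 = -10 + 45 = 35)
1/(p + ((-241 - 1*(-395))*h + 20)) = 1/(-3904676 + ((-241 - 1*(-395))*35 + 20)) = 1/(-3904676 + ((-241 + 395)*35 + 20)) = 1/(-3904676 + (154*35 + 20)) = 1/(-3904676 + (5390 + 20)) = 1/(-3904676 + 5410) = 1/(-3899266) = -1/3899266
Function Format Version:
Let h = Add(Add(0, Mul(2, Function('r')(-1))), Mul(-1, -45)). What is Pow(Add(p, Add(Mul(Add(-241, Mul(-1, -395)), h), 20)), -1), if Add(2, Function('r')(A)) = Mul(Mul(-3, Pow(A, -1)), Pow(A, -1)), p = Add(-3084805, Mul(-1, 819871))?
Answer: Rational(-1, 3899266) ≈ -2.5646e-7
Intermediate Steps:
p = -3904676 (p = Add(-3084805, -819871) = -3904676)
Function('r')(A) = Add(-2, Mul(-3, Pow(A, -2))) (Function('r')(A) = Add(-2, Mul(Mul(-3, Pow(A, -1)), Pow(A, -1))) = Add(-2, Mul(-3, Pow(A, -2))))
h = 35 (h = Add(Add(0, Mul(2, Add(-2, Mul(-3, Pow(-1, -2))))), Mul(-1, -45)) = Add(Add(0, Mul(2, Add(-2, Mul(-3, 1)))), 45) = Add(Add(0, Mul(2, Add(-2, -3))), 45) = Add(Add(0, Mul(2, -5)), 45) = Add(Add(0, -10), 45) = Add(-10, 45) = 35)
Pow(Add(p, Add(Mul(Add(-241, Mul(-1, -395)), h), 20)), -1) = Pow(Add(-3904676, Add(Mul(Add(-241, Mul(-1, -395)), 35), 20)), -1) = Pow(Add(-3904676, Add(Mul(Add(-241, 395), 35), 20)), -1) = Pow(Add(-3904676, Add(Mul(154, 35), 20)), -1) = Pow(Add(-3904676, Add(5390, 20)), -1) = Pow(Add(-3904676, 5410), -1) = Pow(-3899266, -1) = Rational(-1, 3899266)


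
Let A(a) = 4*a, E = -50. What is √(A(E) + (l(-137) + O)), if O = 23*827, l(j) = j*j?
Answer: √37590 ≈ 193.88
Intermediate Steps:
l(j) = j²
O = 19021
√(A(E) + (l(-137) + O)) = √(4*(-50) + ((-137)² + 19021)) = √(-200 + (18769 + 19021)) = √(-200 + 37790) = √37590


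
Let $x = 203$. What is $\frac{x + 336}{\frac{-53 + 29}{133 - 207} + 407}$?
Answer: $\frac{2849}{2153} \approx 1.3233$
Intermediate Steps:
$\frac{x + 336}{\frac{-53 + 29}{133 - 207} + 407} = \frac{203 + 336}{\frac{-53 + 29}{133 - 207} + 407} = \frac{539}{- \frac{24}{-74} + 407} = \frac{539}{\left(-24\right) \left(- \frac{1}{74}\right) + 407} = \frac{539}{\frac{12}{37} + 407} = \frac{539}{\frac{15071}{37}} = 539 \cdot \frac{37}{15071} = \frac{2849}{2153}$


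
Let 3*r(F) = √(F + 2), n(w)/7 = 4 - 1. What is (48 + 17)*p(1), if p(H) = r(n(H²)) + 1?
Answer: 65 + 65*√23/3 ≈ 168.91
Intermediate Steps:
n(w) = 21 (n(w) = 7*(4 - 1) = 7*3 = 21)
r(F) = √(2 + F)/3 (r(F) = √(F + 2)/3 = √(2 + F)/3)
p(H) = 1 + √23/3 (p(H) = √(2 + 21)/3 + 1 = √23/3 + 1 = 1 + √23/3)
(48 + 17)*p(1) = (48 + 17)*(1 + √23/3) = 65*(1 + √23/3) = 65 + 65*√23/3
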